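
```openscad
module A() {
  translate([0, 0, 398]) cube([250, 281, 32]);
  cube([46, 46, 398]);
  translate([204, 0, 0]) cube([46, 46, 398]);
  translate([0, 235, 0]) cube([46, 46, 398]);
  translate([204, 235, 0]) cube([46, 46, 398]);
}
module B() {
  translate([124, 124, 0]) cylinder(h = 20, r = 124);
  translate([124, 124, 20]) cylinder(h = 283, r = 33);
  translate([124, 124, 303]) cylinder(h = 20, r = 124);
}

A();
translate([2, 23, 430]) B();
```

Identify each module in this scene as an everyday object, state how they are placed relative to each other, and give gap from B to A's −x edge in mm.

The spool's min-x is at 2; the stool's min-x is 0; gap = 2 mm.

A is a stool. B is a spool. The spool is on top of the stool. The gap from the spool to the stool's −x edge is 2 mm.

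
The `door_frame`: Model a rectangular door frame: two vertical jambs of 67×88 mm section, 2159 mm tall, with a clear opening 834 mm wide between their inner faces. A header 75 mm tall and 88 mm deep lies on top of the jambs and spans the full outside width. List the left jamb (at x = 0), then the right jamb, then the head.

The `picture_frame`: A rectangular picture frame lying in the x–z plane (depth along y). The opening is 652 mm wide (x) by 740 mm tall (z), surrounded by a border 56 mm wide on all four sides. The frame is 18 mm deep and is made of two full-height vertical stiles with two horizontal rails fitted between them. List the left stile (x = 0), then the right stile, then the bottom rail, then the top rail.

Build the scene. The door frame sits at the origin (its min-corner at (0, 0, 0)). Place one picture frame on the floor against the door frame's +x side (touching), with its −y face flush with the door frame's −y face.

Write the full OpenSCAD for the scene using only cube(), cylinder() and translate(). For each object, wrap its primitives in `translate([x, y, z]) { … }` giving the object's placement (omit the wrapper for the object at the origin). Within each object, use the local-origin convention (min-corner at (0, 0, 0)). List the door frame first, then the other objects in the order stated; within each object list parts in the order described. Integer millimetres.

cube([67, 88, 2159]);
translate([901, 0, 0]) cube([67, 88, 2159]);
translate([0, 0, 2159]) cube([968, 88, 75]);
translate([968, 0, 0]) {
  cube([56, 18, 852]);
  translate([708, 0, 0]) cube([56, 18, 852]);
  translate([56, 0, 0]) cube([652, 18, 56]);
  translate([56, 0, 796]) cube([652, 18, 56]);
}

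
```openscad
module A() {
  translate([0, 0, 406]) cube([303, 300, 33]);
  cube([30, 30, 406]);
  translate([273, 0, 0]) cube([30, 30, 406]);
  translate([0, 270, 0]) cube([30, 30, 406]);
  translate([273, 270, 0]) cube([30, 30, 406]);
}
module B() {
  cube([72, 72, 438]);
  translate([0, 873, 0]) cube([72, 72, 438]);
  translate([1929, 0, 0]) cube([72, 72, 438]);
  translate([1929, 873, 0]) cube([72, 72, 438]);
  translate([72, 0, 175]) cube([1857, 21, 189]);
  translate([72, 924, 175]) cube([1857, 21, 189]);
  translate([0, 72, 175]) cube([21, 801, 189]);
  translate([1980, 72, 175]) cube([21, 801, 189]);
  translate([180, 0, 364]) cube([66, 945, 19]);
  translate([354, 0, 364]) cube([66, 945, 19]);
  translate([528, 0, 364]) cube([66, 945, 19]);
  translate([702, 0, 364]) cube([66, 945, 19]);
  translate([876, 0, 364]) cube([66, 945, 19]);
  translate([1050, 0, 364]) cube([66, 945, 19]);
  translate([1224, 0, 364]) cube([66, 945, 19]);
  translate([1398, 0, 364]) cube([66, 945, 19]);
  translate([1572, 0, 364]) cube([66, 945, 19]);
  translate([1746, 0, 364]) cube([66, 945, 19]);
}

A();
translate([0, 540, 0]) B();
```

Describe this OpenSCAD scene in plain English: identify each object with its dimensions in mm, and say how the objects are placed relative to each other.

A is a four-legged stool. The seat is a 303×300×33 mm slab whose top surface is at z = 439 mm; four square legs, each 30×30 mm in cross-section, run from the floor (z = 0) to the underside of the seat, each flush with a corner of the seat.

B is a bed frame 2001 mm long (x) by 945 mm wide (y). Four 72×72 mm corner posts, 438 mm tall, at the corners of the footprint. Four rails of 21 mm thickness and 189 mm height run between adjacent posts with their undersides at z = 175 mm, their outer faces flush with the outside of the frame (the two x-running rails run between the posts' inner faces; the two y-running rails run between the posts' inner faces). 10 slats, each 66 mm wide (x) and 19 mm thick, lie across the top of the two x-running rails, running the full 945 mm width of the frame in y; the slats are evenly spaced along x between the inner faces of the end posts with equal gaps (rounded down to the nearest mm) at the −x end and between each pair — any rounding remainder accumulates at the +x end.

The bed frame is on the floor beside the stool on its +y side.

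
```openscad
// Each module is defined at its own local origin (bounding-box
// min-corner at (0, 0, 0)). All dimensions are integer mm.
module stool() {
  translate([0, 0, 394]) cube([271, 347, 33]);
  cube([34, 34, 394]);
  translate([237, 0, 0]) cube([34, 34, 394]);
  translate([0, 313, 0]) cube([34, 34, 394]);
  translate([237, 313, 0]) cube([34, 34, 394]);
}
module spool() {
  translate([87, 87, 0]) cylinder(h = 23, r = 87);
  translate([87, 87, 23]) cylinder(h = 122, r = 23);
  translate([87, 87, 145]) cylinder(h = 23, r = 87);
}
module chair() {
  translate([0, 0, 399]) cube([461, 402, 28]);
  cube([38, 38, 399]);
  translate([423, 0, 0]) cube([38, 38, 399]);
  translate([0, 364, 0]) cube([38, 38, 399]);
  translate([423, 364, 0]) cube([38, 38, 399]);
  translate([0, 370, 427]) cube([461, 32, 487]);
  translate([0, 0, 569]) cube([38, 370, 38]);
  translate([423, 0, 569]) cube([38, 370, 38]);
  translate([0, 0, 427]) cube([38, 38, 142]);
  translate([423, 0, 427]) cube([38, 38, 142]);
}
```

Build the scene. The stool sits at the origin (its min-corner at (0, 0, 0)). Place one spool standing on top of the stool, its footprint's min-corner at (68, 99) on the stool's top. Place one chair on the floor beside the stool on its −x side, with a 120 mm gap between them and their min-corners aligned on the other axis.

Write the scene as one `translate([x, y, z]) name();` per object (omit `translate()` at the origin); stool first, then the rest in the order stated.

stool();
translate([68, 99, 427]) spool();
translate([-581, 0, 0]) chair();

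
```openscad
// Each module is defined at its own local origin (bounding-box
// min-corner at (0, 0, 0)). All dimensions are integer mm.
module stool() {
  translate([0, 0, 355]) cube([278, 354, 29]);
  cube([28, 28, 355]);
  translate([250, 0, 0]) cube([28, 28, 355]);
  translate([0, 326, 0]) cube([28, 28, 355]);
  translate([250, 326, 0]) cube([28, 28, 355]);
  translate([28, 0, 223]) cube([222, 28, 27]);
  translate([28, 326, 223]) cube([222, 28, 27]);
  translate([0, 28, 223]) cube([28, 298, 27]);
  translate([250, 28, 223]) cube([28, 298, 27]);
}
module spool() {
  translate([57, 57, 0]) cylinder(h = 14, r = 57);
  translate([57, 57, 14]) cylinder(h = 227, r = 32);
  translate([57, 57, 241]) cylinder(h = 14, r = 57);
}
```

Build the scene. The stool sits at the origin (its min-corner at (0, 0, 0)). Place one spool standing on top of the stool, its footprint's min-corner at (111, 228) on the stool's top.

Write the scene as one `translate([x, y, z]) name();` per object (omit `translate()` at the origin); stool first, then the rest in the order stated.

stool();
translate([111, 228, 384]) spool();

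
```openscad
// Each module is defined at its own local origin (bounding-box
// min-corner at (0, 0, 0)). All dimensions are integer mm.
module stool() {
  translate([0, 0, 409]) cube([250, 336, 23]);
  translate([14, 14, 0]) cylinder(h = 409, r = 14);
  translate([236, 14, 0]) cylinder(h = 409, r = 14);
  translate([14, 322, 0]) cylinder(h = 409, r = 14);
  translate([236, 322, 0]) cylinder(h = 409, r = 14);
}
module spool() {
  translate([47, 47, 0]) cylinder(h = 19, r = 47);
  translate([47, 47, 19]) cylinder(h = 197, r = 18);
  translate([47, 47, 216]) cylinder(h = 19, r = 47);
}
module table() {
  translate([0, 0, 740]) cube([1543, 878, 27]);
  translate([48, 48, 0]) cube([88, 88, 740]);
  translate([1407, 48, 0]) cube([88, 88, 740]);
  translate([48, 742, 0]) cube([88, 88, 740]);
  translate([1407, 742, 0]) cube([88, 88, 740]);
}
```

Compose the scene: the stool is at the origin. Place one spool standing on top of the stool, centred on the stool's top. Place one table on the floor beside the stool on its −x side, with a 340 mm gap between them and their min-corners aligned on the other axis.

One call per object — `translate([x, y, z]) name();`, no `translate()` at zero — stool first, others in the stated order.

stool();
translate([78, 121, 432]) spool();
translate([-1883, 0, 0]) table();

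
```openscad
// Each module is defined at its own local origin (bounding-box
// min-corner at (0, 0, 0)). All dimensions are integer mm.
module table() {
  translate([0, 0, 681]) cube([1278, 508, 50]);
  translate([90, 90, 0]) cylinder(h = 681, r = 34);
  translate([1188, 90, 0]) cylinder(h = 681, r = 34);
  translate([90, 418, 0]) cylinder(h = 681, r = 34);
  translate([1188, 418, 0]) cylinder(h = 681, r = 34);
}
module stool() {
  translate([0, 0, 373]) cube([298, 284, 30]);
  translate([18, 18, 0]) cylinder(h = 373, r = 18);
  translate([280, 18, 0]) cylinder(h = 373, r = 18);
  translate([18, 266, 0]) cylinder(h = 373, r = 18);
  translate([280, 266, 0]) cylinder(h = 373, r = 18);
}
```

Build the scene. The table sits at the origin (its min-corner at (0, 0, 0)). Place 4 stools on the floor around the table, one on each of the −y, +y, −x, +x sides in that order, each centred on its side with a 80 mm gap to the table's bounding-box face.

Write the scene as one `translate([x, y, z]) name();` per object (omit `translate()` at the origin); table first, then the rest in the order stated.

table();
translate([490, -364, 0]) stool();
translate([490, 588, 0]) stool();
translate([-378, 112, 0]) stool();
translate([1358, 112, 0]) stool();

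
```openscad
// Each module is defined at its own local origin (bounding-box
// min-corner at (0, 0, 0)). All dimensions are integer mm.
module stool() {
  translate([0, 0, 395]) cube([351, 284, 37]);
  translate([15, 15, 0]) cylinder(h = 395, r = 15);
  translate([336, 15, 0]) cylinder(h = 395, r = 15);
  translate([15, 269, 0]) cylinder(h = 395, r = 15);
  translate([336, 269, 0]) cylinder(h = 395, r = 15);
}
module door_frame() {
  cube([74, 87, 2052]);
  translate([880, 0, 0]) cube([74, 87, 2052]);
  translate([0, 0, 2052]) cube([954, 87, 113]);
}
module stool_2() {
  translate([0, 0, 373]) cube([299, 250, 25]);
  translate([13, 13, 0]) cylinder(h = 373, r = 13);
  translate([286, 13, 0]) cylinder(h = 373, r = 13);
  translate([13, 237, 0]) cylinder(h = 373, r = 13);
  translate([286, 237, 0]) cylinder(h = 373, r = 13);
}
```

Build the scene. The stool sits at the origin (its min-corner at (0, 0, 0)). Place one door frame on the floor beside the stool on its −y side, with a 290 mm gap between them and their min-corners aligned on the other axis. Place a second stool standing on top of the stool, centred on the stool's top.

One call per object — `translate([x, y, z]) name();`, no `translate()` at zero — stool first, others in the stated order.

stool();
translate([0, -377, 0]) door_frame();
translate([26, 17, 432]) stool_2();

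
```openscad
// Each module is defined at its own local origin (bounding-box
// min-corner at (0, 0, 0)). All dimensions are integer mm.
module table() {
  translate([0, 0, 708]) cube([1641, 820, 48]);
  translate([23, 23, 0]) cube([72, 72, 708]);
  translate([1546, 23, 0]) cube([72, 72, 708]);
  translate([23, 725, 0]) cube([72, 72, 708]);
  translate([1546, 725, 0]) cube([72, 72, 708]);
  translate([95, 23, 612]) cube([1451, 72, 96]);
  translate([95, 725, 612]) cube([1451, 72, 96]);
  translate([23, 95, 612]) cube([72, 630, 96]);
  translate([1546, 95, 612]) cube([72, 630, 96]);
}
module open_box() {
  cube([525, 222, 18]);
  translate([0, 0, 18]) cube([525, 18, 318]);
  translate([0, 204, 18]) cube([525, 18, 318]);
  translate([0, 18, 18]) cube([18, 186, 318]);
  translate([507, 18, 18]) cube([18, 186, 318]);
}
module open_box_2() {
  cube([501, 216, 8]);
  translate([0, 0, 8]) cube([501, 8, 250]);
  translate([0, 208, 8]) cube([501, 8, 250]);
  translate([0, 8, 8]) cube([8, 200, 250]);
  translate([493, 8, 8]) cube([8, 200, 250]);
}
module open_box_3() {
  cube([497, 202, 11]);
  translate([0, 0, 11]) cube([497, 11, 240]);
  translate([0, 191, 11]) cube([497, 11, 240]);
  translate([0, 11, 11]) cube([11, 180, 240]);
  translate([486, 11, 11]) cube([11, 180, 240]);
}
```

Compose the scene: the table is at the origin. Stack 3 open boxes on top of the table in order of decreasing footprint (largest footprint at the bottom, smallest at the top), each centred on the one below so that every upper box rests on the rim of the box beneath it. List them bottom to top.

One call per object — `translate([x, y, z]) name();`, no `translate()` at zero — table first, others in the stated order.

table();
translate([558, 299, 756]) open_box();
translate([570, 302, 1092]) open_box_2();
translate([572, 309, 1350]) open_box_3();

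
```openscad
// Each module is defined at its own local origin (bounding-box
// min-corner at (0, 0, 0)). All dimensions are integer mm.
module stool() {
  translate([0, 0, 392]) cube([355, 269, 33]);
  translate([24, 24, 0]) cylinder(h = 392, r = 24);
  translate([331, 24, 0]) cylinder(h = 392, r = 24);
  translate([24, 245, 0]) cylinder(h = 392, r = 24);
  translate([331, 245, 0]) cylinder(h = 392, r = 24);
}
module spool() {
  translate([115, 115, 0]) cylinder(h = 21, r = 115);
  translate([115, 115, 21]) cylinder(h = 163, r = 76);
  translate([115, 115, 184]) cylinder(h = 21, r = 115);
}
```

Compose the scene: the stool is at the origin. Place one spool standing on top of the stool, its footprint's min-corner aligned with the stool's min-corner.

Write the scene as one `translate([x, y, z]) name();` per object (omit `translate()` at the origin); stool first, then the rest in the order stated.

stool();
translate([0, 0, 425]) spool();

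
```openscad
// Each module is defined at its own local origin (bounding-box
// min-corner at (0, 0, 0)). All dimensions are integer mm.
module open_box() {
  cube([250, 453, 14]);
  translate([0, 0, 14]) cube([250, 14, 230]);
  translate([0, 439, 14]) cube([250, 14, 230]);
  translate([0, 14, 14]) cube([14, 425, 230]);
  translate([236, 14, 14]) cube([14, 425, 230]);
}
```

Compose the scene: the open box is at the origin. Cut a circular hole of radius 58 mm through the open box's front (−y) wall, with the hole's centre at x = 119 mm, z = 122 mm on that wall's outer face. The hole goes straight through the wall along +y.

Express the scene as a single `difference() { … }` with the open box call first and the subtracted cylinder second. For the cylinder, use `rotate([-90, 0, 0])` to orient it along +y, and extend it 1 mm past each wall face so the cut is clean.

difference() {
  open_box();
  translate([119, -1, 122]) rotate([-90, 0, 0]) cylinder(h = 16, r = 58);
}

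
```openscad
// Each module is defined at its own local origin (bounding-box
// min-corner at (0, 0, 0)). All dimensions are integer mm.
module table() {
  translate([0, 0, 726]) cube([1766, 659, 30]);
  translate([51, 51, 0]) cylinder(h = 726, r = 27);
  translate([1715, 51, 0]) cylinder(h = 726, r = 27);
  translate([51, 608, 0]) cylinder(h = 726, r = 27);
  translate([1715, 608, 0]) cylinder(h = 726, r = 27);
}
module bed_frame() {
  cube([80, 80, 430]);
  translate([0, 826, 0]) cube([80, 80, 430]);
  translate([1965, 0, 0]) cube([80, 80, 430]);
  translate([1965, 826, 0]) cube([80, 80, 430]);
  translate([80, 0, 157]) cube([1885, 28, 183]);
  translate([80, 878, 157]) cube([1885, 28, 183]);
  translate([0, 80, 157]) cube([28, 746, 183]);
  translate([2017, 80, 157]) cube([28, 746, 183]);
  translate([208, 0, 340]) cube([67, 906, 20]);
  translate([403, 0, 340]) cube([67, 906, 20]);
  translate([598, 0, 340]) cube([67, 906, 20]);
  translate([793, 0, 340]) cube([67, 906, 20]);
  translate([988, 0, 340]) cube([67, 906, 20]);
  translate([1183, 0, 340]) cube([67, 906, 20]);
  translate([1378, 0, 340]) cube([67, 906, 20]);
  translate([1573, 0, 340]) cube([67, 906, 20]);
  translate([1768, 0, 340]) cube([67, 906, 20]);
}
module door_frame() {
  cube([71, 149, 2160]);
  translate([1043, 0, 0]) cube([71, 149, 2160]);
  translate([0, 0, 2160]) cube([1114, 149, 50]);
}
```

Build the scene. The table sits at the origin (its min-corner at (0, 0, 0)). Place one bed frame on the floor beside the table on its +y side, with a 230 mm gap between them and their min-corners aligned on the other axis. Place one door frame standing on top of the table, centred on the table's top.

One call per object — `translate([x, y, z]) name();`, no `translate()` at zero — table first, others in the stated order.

table();
translate([0, 889, 0]) bed_frame();
translate([326, 255, 756]) door_frame();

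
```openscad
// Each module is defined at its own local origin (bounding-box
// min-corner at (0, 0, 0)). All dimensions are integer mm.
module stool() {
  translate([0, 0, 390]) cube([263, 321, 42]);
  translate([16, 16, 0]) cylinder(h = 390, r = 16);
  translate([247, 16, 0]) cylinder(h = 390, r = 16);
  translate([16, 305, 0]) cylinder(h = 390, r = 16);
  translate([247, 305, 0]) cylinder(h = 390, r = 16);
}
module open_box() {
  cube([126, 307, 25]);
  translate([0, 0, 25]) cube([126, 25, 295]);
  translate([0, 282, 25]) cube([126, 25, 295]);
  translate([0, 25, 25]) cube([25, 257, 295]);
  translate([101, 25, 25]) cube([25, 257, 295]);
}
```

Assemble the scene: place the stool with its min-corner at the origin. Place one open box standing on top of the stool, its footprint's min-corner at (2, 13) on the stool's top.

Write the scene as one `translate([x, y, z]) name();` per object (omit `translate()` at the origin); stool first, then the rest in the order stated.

stool();
translate([2, 13, 432]) open_box();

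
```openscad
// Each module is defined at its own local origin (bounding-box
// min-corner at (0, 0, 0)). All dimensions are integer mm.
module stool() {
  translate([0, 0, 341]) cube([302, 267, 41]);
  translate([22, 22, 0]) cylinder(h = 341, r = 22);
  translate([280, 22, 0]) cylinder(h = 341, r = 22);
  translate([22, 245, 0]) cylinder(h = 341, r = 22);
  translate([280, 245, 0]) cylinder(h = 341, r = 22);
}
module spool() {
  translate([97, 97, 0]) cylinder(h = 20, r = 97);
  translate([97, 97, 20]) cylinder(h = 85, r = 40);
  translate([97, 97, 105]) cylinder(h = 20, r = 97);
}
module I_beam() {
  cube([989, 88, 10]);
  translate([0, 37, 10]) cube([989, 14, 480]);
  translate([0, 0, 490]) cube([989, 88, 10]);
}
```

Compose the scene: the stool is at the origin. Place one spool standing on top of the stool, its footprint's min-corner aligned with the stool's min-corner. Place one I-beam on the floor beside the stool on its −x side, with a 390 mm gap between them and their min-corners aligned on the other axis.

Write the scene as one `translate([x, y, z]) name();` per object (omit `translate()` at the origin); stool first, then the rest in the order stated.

stool();
translate([0, 0, 382]) spool();
translate([-1379, 0, 0]) I_beam();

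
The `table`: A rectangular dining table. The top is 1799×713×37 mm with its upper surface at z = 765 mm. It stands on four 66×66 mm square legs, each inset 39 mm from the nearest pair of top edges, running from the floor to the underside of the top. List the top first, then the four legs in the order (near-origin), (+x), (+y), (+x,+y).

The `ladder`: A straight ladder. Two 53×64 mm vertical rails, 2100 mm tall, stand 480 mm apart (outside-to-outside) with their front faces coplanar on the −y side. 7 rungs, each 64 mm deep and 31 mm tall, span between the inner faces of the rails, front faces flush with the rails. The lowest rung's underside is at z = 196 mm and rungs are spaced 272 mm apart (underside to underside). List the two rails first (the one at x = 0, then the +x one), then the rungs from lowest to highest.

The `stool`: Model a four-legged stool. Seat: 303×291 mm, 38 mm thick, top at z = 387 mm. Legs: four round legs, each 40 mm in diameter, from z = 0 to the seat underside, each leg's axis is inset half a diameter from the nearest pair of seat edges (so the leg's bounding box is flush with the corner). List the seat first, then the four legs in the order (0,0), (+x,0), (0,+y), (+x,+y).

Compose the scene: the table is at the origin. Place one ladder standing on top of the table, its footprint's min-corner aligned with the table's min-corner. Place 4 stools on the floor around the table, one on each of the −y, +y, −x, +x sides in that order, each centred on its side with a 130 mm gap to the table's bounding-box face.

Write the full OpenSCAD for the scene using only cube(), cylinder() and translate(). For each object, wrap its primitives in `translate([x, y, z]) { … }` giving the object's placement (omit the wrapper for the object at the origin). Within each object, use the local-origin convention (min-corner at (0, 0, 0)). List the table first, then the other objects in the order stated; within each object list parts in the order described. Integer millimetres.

translate([0, 0, 728]) cube([1799, 713, 37]);
translate([39, 39, 0]) cube([66, 66, 728]);
translate([1694, 39, 0]) cube([66, 66, 728]);
translate([39, 608, 0]) cube([66, 66, 728]);
translate([1694, 608, 0]) cube([66, 66, 728]);
translate([0, 0, 765]) {
  cube([53, 64, 2100]);
  translate([427, 0, 0]) cube([53, 64, 2100]);
  translate([53, 0, 196]) cube([374, 64, 31]);
  translate([53, 0, 468]) cube([374, 64, 31]);
  translate([53, 0, 740]) cube([374, 64, 31]);
  translate([53, 0, 1012]) cube([374, 64, 31]);
  translate([53, 0, 1284]) cube([374, 64, 31]);
  translate([53, 0, 1556]) cube([374, 64, 31]);
  translate([53, 0, 1828]) cube([374, 64, 31]);
}
translate([748, -421, 0]) {
  translate([0, 0, 349]) cube([303, 291, 38]);
  translate([20, 20, 0]) cylinder(h = 349, r = 20);
  translate([283, 20, 0]) cylinder(h = 349, r = 20);
  translate([20, 271, 0]) cylinder(h = 349, r = 20);
  translate([283, 271, 0]) cylinder(h = 349, r = 20);
}
translate([748, 843, 0]) {
  translate([0, 0, 349]) cube([303, 291, 38]);
  translate([20, 20, 0]) cylinder(h = 349, r = 20);
  translate([283, 20, 0]) cylinder(h = 349, r = 20);
  translate([20, 271, 0]) cylinder(h = 349, r = 20);
  translate([283, 271, 0]) cylinder(h = 349, r = 20);
}
translate([-433, 211, 0]) {
  translate([0, 0, 349]) cube([303, 291, 38]);
  translate([20, 20, 0]) cylinder(h = 349, r = 20);
  translate([283, 20, 0]) cylinder(h = 349, r = 20);
  translate([20, 271, 0]) cylinder(h = 349, r = 20);
  translate([283, 271, 0]) cylinder(h = 349, r = 20);
}
translate([1929, 211, 0]) {
  translate([0, 0, 349]) cube([303, 291, 38]);
  translate([20, 20, 0]) cylinder(h = 349, r = 20);
  translate([283, 20, 0]) cylinder(h = 349, r = 20);
  translate([20, 271, 0]) cylinder(h = 349, r = 20);
  translate([283, 271, 0]) cylinder(h = 349, r = 20);
}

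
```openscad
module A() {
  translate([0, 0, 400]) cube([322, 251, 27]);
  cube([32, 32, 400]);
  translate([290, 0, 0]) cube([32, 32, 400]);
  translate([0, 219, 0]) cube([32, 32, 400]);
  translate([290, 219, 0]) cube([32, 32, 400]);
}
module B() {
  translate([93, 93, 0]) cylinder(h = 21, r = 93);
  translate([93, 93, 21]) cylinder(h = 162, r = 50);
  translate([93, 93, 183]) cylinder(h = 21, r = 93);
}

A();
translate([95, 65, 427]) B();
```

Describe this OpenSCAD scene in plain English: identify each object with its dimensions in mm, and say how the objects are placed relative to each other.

A is a four-legged stool. The seat is 322×251 mm, 27 mm thick, top at z = 427 mm. It stands on four square legs, each 32×32 mm in cross-section, from z = 0 to the seat underside, each flush with a corner of the seat.

B is a spool: two coaxial disc flanges of radius 93 mm and thickness 21 mm, joined by a core cylinder of radius 50 mm and height 162 mm. The lower flange rests on z = 0 and the three cylinders share a vertical axis.

The spool is on top of the stool.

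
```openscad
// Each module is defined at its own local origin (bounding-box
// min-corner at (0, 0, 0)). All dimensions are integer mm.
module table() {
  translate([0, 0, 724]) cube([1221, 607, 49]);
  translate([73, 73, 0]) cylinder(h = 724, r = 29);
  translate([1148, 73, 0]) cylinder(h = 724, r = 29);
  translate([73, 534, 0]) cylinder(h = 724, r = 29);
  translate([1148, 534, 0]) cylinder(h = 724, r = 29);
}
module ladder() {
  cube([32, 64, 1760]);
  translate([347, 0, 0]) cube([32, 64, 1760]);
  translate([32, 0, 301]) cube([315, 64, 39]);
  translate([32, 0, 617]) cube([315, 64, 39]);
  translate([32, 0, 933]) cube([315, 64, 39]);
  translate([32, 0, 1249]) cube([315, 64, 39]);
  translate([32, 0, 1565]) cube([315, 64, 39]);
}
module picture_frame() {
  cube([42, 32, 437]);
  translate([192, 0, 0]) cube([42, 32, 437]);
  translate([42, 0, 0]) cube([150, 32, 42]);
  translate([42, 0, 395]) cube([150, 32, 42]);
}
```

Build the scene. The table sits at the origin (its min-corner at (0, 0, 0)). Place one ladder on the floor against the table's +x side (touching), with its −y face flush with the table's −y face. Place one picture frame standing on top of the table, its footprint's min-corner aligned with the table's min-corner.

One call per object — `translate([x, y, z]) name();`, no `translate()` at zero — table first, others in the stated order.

table();
translate([1221, 0, 0]) ladder();
translate([0, 0, 773]) picture_frame();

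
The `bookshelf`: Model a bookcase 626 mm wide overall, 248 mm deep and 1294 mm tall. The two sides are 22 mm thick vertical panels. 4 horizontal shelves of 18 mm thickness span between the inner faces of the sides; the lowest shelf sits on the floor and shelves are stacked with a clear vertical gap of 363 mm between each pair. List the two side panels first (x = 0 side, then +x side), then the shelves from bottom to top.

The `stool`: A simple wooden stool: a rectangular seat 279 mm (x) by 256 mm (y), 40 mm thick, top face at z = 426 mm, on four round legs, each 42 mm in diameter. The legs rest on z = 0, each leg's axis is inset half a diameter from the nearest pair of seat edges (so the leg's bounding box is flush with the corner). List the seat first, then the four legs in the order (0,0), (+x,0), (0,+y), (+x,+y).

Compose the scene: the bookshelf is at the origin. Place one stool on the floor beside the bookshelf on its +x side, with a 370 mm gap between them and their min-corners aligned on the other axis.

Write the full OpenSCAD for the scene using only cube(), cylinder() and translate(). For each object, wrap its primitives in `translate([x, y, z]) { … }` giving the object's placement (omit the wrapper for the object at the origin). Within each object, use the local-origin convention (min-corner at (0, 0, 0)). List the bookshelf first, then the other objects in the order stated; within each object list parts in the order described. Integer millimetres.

cube([22, 248, 1294]);
translate([604, 0, 0]) cube([22, 248, 1294]);
translate([22, 0, 0]) cube([582, 248, 18]);
translate([22, 0, 381]) cube([582, 248, 18]);
translate([22, 0, 762]) cube([582, 248, 18]);
translate([22, 0, 1143]) cube([582, 248, 18]);
translate([996, 0, 0]) {
  translate([0, 0, 386]) cube([279, 256, 40]);
  translate([21, 21, 0]) cylinder(h = 386, r = 21);
  translate([258, 21, 0]) cylinder(h = 386, r = 21);
  translate([21, 235, 0]) cylinder(h = 386, r = 21);
  translate([258, 235, 0]) cylinder(h = 386, r = 21);
}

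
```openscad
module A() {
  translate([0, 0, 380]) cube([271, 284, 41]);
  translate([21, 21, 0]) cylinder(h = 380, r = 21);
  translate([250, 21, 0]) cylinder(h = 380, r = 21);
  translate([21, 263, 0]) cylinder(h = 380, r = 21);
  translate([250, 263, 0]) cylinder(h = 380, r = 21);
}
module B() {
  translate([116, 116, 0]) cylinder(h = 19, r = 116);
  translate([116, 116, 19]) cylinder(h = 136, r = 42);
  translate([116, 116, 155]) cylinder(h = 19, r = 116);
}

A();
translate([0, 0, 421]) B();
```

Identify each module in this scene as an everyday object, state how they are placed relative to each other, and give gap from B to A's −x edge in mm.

The spool's min-x is at 0; the stool's min-x is 0; gap = 0 mm.

A is a stool. B is a spool. The spool is on top of the stool. The gap from the spool to the stool's −x edge is 0 mm.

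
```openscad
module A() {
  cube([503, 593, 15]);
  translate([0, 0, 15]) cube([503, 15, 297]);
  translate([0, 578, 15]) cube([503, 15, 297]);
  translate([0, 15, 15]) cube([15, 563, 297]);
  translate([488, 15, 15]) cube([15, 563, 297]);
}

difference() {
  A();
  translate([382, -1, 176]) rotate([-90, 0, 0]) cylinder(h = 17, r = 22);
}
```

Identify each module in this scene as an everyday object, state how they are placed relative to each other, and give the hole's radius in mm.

A is an open box. The open box has a circular hole through its front wall. The hole's radius is 22 mm.

The subtracted cylinder has r = 22 mm.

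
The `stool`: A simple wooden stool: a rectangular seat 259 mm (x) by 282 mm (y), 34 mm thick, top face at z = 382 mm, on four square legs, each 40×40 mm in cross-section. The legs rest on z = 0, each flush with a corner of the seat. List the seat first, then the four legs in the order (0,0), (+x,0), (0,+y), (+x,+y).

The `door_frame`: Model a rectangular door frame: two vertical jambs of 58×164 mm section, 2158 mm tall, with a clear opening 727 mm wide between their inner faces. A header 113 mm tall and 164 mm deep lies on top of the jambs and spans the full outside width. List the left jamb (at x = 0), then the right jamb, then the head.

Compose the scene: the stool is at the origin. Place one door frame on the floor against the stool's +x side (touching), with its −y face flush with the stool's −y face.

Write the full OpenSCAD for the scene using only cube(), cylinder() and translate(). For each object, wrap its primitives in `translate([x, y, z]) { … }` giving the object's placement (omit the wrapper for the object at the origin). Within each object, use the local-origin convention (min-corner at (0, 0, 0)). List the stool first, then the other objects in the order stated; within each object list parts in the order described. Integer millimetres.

translate([0, 0, 348]) cube([259, 282, 34]);
cube([40, 40, 348]);
translate([219, 0, 0]) cube([40, 40, 348]);
translate([0, 242, 0]) cube([40, 40, 348]);
translate([219, 242, 0]) cube([40, 40, 348]);
translate([259, 0, 0]) {
  cube([58, 164, 2158]);
  translate([785, 0, 0]) cube([58, 164, 2158]);
  translate([0, 0, 2158]) cube([843, 164, 113]);
}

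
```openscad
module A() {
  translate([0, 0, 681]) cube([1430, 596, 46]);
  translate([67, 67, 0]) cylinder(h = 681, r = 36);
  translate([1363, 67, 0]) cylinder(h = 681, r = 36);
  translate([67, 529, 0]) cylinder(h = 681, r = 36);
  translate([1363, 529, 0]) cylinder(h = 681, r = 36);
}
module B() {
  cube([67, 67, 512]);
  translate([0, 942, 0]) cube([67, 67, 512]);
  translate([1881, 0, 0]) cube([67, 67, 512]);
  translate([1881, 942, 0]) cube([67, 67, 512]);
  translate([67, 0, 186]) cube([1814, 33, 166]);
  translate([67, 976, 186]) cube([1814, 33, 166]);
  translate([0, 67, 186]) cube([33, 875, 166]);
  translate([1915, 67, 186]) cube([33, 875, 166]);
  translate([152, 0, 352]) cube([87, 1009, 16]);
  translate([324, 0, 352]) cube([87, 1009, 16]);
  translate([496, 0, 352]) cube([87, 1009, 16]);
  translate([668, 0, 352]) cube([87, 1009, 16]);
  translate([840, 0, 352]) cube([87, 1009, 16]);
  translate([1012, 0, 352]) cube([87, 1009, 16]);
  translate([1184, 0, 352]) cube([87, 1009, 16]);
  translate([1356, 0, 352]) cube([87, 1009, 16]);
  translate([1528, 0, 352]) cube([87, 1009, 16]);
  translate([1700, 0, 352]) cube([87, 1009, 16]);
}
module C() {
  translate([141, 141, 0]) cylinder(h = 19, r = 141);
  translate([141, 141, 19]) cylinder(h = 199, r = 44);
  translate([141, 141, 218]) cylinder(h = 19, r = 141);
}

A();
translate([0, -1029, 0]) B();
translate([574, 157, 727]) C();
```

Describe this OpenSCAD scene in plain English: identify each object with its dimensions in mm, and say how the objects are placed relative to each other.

A is a rectangular dining table. The top is 1430×596×46 mm with its upper surface at z = 727 mm. It stands on four round legs of 72 mm diameter, each leg's bounding box inset 31 mm from the nearest pair of top edges, running from the floor to the underside of the top.

B is a bed frame 1948 mm long (x) by 1009 mm wide (y). Four 67×67 mm corner posts, 512 mm tall, at the corners of the footprint. Four rails of 33 mm thickness and 166 mm height run between adjacent posts with their undersides at z = 186 mm, their outer faces flush with the outside of the frame (the two x-running rails run between the posts' inner faces; the two y-running rails run between the posts' inner faces). 10 slats, each 87 mm wide (x) and 16 mm thick, lie across the top of the two x-running rails, running the full 1009 mm width of the frame in y; the slats are evenly spaced along x between the inner faces of the end posts with equal gaps (rounded down to the nearest mm) at the −x end and between each pair — any rounding remainder accumulates at the +x end.

C is a spool: two coaxial disc flanges of radius 141 mm and thickness 19 mm, joined by a core cylinder of radius 44 mm and height 199 mm. The lower flange rests on z = 0 and the three cylinders share a vertical axis.

The bed frame is on the floor beside the table on its −y side. The spool is on top of the table, centred.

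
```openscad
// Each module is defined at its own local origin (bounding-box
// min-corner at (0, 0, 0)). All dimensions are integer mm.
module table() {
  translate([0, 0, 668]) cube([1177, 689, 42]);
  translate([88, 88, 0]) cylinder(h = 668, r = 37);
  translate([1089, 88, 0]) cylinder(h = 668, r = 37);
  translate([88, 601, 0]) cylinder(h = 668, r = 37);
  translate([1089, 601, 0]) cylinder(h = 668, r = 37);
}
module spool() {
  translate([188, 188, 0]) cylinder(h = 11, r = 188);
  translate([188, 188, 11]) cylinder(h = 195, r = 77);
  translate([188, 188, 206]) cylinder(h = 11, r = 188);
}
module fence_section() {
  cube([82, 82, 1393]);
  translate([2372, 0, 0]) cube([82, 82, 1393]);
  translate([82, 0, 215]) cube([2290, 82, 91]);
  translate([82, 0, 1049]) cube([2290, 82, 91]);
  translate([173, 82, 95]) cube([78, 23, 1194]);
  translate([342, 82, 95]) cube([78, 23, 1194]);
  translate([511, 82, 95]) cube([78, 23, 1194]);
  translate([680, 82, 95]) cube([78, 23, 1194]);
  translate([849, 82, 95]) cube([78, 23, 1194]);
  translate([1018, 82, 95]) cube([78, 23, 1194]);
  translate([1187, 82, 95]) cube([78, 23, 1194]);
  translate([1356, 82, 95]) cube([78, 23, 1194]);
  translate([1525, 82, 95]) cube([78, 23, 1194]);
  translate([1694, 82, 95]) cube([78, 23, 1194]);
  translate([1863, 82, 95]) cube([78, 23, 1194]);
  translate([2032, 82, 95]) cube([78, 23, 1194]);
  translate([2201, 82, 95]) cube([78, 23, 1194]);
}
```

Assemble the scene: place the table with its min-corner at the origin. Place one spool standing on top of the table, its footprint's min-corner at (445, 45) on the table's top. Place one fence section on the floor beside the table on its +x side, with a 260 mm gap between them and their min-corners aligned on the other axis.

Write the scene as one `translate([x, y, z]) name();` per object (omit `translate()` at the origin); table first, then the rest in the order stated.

table();
translate([445, 45, 710]) spool();
translate([1437, 0, 0]) fence_section();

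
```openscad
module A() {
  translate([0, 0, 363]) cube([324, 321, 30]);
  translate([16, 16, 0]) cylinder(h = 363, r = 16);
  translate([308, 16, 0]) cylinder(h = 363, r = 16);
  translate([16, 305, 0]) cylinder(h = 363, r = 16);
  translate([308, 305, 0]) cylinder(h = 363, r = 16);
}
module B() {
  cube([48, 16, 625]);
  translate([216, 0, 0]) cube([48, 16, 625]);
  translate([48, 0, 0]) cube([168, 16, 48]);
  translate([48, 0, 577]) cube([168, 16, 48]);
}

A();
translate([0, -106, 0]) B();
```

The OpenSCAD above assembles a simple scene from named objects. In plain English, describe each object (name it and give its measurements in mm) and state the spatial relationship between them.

A is a simple wooden stool: a rectangular seat 324 mm (x) by 321 mm (y), 30 mm thick, top face at z = 393 mm, on four round legs, each 32 mm in diameter. The legs rest on z = 0, each leg's axis is inset half a diameter from the nearest pair of seat edges (so the leg's bounding box is flush with the corner).

B is a picture frame with a 168×529 mm rectangular opening (x by z) and a uniform 48 mm border on every side. Frame depth is 16 mm along y. It is built from two vertical stiles running the full outside height and two horizontal rails spanning the gap between the stiles.

The picture frame is on the floor beside the stool on its −y side.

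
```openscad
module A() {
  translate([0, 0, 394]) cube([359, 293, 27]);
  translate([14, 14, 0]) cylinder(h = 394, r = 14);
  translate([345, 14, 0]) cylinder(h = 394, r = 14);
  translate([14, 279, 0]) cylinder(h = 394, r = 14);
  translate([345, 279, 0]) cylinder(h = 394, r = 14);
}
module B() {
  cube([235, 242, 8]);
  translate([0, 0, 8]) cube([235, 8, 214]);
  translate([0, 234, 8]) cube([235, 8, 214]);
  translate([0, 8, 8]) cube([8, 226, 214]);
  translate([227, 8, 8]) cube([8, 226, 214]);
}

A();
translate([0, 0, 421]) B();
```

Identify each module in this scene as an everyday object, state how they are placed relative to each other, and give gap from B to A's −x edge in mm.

The open box's min-x is at 0; the stool's min-x is 0; gap = 0 mm.

A is a stool. B is an open box. The open box is on top of the stool. The gap from the open box to the stool's −x edge is 0 mm.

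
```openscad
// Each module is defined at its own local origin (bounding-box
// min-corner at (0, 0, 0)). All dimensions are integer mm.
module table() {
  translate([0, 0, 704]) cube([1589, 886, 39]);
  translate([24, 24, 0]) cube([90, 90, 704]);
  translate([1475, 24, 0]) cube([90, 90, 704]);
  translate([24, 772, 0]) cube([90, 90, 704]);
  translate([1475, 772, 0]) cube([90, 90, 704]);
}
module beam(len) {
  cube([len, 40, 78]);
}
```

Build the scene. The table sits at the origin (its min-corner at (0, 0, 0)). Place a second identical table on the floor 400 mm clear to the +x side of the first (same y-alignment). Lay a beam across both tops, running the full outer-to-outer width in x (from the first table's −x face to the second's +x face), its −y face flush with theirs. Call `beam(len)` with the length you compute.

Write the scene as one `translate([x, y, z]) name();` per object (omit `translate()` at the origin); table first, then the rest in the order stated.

table();
translate([1989, 0, 0]) table();
translate([0, 0, 743]) beam(3578);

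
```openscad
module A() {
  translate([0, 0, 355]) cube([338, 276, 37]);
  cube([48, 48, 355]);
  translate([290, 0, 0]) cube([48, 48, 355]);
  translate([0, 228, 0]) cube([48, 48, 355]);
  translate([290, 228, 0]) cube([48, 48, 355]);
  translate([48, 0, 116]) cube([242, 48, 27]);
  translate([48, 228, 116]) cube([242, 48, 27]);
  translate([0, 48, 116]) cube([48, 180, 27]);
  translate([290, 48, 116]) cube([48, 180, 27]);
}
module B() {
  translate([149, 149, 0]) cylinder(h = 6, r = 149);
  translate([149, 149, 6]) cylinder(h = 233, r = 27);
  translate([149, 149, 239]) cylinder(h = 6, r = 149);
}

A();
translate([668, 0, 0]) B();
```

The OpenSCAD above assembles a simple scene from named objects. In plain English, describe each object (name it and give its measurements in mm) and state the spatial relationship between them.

A is a simple wooden stool: a rectangular seat 338 mm (x) by 276 mm (y), 37 mm thick, top face at z = 392 mm, on four square legs, each 48×48 mm in cross-section. The legs rest on z = 0, each flush with a corner of the seat. Four stretchers, 48 mm wide and 27 mm tall, connect adjacent legs with their undersides at z = 116 mm, each running between the inner faces of the legs it joins and aligned with the legs' outer faces on the other axis.

B is a spool: two coaxial disc flanges of radius 149 mm and thickness 6 mm, joined by a core cylinder of radius 27 mm and height 233 mm. The lower flange rests on z = 0 and the three cylinders share a vertical axis.

The spool is on the floor beside the stool on its +x side.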